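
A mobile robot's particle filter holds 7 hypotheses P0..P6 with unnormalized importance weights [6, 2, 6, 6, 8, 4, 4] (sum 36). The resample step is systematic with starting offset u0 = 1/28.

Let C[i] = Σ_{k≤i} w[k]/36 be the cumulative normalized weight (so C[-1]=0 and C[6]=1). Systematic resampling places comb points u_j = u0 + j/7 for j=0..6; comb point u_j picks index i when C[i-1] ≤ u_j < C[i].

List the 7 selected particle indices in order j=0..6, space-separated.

0 1 2 3 4 4 6

C = [1/6, 2/9, 7/18, 5/9, 7/9, 8/9, 1]
j=0: u_0=1/28 ∈ [0, 1/6) → index 0
j=1: u_1=5/28 ∈ [1/6, 2/9) → index 1
j=2: u_2=9/28 ∈ [2/9, 7/18) → index 2
j=3: u_3=13/28 ∈ [7/18, 5/9) → index 3
j=4: u_4=17/28 ∈ [5/9, 7/9) → index 4
j=5: u_5=3/4 ∈ [5/9, 7/9) → index 4
j=6: u_6=25/28 ∈ [8/9, 1) → index 6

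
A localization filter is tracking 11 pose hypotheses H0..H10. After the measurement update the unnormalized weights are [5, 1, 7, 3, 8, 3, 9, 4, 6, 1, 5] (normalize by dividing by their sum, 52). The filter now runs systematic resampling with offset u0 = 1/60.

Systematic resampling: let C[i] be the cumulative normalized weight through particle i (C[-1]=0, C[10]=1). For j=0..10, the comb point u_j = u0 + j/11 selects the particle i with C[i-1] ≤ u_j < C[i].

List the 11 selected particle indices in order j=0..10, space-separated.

C = [5/52, 3/26, 1/4, 4/13, 6/13, 27/52, 9/13, 10/13, 23/26, 47/52, 1]
j=0: u_0=1/60 ∈ [0, 5/52) → index 0
j=1: u_1=71/660 ∈ [5/52, 3/26) → index 1
j=2: u_2=131/660 ∈ [3/26, 1/4) → index 2
j=3: u_3=191/660 ∈ [1/4, 4/13) → index 3
j=4: u_4=251/660 ∈ [4/13, 6/13) → index 4
j=5: u_5=311/660 ∈ [6/13, 27/52) → index 5
j=6: u_6=371/660 ∈ [27/52, 9/13) → index 6
j=7: u_7=431/660 ∈ [27/52, 9/13) → index 6
j=8: u_8=491/660 ∈ [9/13, 10/13) → index 7
j=9: u_9=551/660 ∈ [10/13, 23/26) → index 8
j=10: u_10=611/660 ∈ [47/52, 1) → index 10

0 1 2 3 4 5 6 6 7 8 10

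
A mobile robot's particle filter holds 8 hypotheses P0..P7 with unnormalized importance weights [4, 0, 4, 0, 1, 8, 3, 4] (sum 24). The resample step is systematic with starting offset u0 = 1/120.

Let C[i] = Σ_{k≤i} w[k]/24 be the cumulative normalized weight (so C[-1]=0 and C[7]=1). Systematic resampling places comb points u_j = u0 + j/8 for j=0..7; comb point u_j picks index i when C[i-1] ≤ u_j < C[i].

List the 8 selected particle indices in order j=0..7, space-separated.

C = [1/6, 1/6, 1/3, 1/3, 3/8, 17/24, 5/6, 1]
j=0: u_0=1/120 ∈ [0, 1/6) → index 0
j=1: u_1=2/15 ∈ [0, 1/6) → index 0
j=2: u_2=31/120 ∈ [1/6, 1/3) → index 2
j=3: u_3=23/60 ∈ [3/8, 17/24) → index 5
j=4: u_4=61/120 ∈ [3/8, 17/24) → index 5
j=5: u_5=19/30 ∈ [3/8, 17/24) → index 5
j=6: u_6=91/120 ∈ [17/24, 5/6) → index 6
j=7: u_7=53/60 ∈ [5/6, 1) → index 7

0 0 2 5 5 5 6 7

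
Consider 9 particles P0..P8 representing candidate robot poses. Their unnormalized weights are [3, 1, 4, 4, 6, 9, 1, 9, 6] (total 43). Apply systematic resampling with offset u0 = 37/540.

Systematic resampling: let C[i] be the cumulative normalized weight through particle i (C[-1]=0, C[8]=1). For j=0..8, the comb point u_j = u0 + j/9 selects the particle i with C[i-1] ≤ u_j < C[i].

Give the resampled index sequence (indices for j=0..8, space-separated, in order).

C = [3/43, 4/43, 8/43, 12/43, 18/43, 27/43, 28/43, 37/43, 1]
j=0: u_0=37/540 ∈ [0, 3/43) → index 0
j=1: u_1=97/540 ∈ [4/43, 8/43) → index 2
j=2: u_2=157/540 ∈ [12/43, 18/43) → index 4
j=3: u_3=217/540 ∈ [12/43, 18/43) → index 4
j=4: u_4=277/540 ∈ [18/43, 27/43) → index 5
j=5: u_5=337/540 ∈ [18/43, 27/43) → index 5
j=6: u_6=397/540 ∈ [28/43, 37/43) → index 7
j=7: u_7=457/540 ∈ [28/43, 37/43) → index 7
j=8: u_8=517/540 ∈ [37/43, 1) → index 8

0 2 4 4 5 5 7 7 8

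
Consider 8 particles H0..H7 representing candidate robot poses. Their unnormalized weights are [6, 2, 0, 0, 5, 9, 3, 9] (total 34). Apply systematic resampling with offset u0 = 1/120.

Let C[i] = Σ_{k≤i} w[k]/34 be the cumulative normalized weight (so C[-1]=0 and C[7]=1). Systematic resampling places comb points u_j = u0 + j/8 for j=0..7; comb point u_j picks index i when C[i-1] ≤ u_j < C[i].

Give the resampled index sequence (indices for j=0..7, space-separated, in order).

C = [3/17, 4/17, 4/17, 4/17, 13/34, 11/17, 25/34, 1]
j=0: u_0=1/120 ∈ [0, 3/17) → index 0
j=1: u_1=2/15 ∈ [0, 3/17) → index 0
j=2: u_2=31/120 ∈ [4/17, 13/34) → index 4
j=3: u_3=23/60 ∈ [13/34, 11/17) → index 5
j=4: u_4=61/120 ∈ [13/34, 11/17) → index 5
j=5: u_5=19/30 ∈ [13/34, 11/17) → index 5
j=6: u_6=91/120 ∈ [25/34, 1) → index 7
j=7: u_7=53/60 ∈ [25/34, 1) → index 7

0 0 4 5 5 5 7 7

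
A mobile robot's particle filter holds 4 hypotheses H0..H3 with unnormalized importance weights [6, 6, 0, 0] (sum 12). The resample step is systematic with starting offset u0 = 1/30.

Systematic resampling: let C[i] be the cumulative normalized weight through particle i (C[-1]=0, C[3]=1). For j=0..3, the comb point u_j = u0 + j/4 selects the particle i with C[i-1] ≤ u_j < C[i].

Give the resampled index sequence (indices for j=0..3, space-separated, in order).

0 0 1 1

C = [1/2, 1, 1, 1]
j=0: u_0=1/30 ∈ [0, 1/2) → index 0
j=1: u_1=17/60 ∈ [0, 1/2) → index 0
j=2: u_2=8/15 ∈ [1/2, 1) → index 1
j=3: u_3=47/60 ∈ [1/2, 1) → index 1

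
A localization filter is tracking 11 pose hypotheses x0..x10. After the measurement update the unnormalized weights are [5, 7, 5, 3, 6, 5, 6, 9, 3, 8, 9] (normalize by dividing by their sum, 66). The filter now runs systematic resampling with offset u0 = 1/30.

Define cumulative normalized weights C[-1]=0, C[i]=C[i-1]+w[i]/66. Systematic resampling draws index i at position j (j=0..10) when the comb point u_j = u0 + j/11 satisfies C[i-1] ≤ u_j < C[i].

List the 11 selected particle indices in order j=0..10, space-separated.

0 1 2 4 5 6 7 7 9 9 10

C = [5/66, 2/11, 17/66, 10/33, 13/33, 31/66, 37/66, 23/33, 49/66, 19/22, 1]
j=0: u_0=1/30 ∈ [0, 5/66) → index 0
j=1: u_1=41/330 ∈ [5/66, 2/11) → index 1
j=2: u_2=71/330 ∈ [2/11, 17/66) → index 2
j=3: u_3=101/330 ∈ [10/33, 13/33) → index 4
j=4: u_4=131/330 ∈ [13/33, 31/66) → index 5
j=5: u_5=161/330 ∈ [31/66, 37/66) → index 6
j=6: u_6=191/330 ∈ [37/66, 23/33) → index 7
j=7: u_7=221/330 ∈ [37/66, 23/33) → index 7
j=8: u_8=251/330 ∈ [49/66, 19/22) → index 9
j=9: u_9=281/330 ∈ [49/66, 19/22) → index 9
j=10: u_10=311/330 ∈ [19/22, 1) → index 10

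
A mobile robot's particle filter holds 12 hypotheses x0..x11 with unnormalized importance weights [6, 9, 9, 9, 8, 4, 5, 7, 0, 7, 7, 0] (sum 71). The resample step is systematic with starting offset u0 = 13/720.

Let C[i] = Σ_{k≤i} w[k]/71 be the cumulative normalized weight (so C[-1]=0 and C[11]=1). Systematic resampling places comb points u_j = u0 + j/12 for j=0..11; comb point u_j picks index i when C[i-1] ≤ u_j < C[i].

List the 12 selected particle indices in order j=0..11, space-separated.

0 1 1 2 3 3 4 5 6 7 9 10

C = [6/71, 15/71, 24/71, 33/71, 41/71, 45/71, 50/71, 57/71, 57/71, 64/71, 1, 1]
j=0: u_0=13/720 ∈ [0, 6/71) → index 0
j=1: u_1=73/720 ∈ [6/71, 15/71) → index 1
j=2: u_2=133/720 ∈ [6/71, 15/71) → index 1
j=3: u_3=193/720 ∈ [15/71, 24/71) → index 2
j=4: u_4=253/720 ∈ [24/71, 33/71) → index 3
j=5: u_5=313/720 ∈ [24/71, 33/71) → index 3
j=6: u_6=373/720 ∈ [33/71, 41/71) → index 4
j=7: u_7=433/720 ∈ [41/71, 45/71) → index 5
j=8: u_8=493/720 ∈ [45/71, 50/71) → index 6
j=9: u_9=553/720 ∈ [50/71, 57/71) → index 7
j=10: u_10=613/720 ∈ [57/71, 64/71) → index 9
j=11: u_11=673/720 ∈ [64/71, 1) → index 10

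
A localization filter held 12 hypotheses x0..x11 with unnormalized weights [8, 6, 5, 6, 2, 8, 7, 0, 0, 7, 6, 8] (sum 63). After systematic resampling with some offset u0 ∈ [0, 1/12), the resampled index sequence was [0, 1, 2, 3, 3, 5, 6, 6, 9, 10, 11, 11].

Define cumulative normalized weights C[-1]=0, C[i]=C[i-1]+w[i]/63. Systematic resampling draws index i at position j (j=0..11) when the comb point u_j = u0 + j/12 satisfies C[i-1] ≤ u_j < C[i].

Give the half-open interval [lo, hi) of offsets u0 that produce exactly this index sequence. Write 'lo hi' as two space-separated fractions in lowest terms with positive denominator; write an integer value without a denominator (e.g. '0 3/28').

1/18 4/63

C = [8/63, 2/9, 19/63, 25/63, 3/7, 5/9, 2/3, 2/3, 2/3, 7/9, 55/63, 1]
j=0 picked index 0: u0 ∈ [0, 8/63)
j=1 picked index 1: u0 ∈ [11/252, 5/36)
j=2 picked index 2: u0 ∈ [1/18, 17/126)
j=3 picked index 3: u0 ∈ [13/252, 37/252)
j=4 picked index 3: u0 ∈ [-2/63, 4/63)
j=5 picked index 5: u0 ∈ [1/84, 5/36)
j=6 picked index 6: u0 ∈ [1/18, 1/6)
j=7 picked index 6: u0 ∈ [-1/36, 1/12)
j=8 picked index 9: u0 ∈ [0, 1/9)
j=9 picked index 10: u0 ∈ [1/36, 31/252)
j=10 picked index 11: u0 ∈ [5/126, 1/6)
j=11 picked index 11: u0 ∈ [-11/252, 1/12)
intersection: [1/18, 4/63)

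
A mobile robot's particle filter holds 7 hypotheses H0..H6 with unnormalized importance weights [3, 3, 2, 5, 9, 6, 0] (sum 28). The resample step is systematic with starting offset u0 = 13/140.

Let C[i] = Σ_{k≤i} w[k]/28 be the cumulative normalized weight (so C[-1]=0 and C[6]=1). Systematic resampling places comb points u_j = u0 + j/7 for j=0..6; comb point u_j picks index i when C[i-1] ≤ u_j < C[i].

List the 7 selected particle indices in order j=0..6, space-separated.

C = [3/28, 3/14, 2/7, 13/28, 11/14, 1, 1]
j=0: u_0=13/140 ∈ [0, 3/28) → index 0
j=1: u_1=33/140 ∈ [3/14, 2/7) → index 2
j=2: u_2=53/140 ∈ [2/7, 13/28) → index 3
j=3: u_3=73/140 ∈ [13/28, 11/14) → index 4
j=4: u_4=93/140 ∈ [13/28, 11/14) → index 4
j=5: u_5=113/140 ∈ [11/14, 1) → index 5
j=6: u_6=19/20 ∈ [11/14, 1) → index 5

0 2 3 4 4 5 5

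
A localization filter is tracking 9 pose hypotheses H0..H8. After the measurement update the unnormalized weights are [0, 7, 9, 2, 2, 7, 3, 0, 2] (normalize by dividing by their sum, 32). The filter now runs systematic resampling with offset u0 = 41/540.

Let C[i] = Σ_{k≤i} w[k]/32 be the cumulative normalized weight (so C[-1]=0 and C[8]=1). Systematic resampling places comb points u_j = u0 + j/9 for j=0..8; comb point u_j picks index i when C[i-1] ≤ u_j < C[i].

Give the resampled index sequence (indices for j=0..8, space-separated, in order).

1 1 2 2 3 5 5 6 8

C = [0, 7/32, 1/2, 9/16, 5/8, 27/32, 15/16, 15/16, 1]
j=0: u_0=41/540 ∈ [0, 7/32) → index 1
j=1: u_1=101/540 ∈ [0, 7/32) → index 1
j=2: u_2=161/540 ∈ [7/32, 1/2) → index 2
j=3: u_3=221/540 ∈ [7/32, 1/2) → index 2
j=4: u_4=281/540 ∈ [1/2, 9/16) → index 3
j=5: u_5=341/540 ∈ [5/8, 27/32) → index 5
j=6: u_6=401/540 ∈ [5/8, 27/32) → index 5
j=7: u_7=461/540 ∈ [27/32, 15/16) → index 6
j=8: u_8=521/540 ∈ [15/16, 1) → index 8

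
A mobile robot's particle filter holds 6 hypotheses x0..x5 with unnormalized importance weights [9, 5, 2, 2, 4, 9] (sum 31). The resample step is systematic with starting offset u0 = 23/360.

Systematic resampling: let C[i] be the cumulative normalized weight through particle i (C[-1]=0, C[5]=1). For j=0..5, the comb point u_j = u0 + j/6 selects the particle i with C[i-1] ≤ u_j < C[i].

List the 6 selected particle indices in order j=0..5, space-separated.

C = [9/31, 14/31, 16/31, 18/31, 22/31, 1]
j=0: u_0=23/360 ∈ [0, 9/31) → index 0
j=1: u_1=83/360 ∈ [0, 9/31) → index 0
j=2: u_2=143/360 ∈ [9/31, 14/31) → index 1
j=3: u_3=203/360 ∈ [16/31, 18/31) → index 3
j=4: u_4=263/360 ∈ [22/31, 1) → index 5
j=5: u_5=323/360 ∈ [22/31, 1) → index 5

0 0 1 3 5 5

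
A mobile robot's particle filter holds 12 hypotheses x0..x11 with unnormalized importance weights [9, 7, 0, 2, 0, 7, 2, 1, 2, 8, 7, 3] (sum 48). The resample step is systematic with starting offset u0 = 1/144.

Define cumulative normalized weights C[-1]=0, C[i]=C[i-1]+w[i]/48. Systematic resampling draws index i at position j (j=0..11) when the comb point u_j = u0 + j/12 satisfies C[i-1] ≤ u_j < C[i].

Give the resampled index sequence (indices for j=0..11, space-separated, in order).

0 0 0 1 3 5 5 8 9 9 10 10

C = [3/16, 1/3, 1/3, 3/8, 3/8, 25/48, 9/16, 7/12, 5/8, 19/24, 15/16, 1]
j=0: u_0=1/144 ∈ [0, 3/16) → index 0
j=1: u_1=13/144 ∈ [0, 3/16) → index 0
j=2: u_2=25/144 ∈ [0, 3/16) → index 0
j=3: u_3=37/144 ∈ [3/16, 1/3) → index 1
j=4: u_4=49/144 ∈ [1/3, 3/8) → index 3
j=5: u_5=61/144 ∈ [3/8, 25/48) → index 5
j=6: u_6=73/144 ∈ [3/8, 25/48) → index 5
j=7: u_7=85/144 ∈ [7/12, 5/8) → index 8
j=8: u_8=97/144 ∈ [5/8, 19/24) → index 9
j=9: u_9=109/144 ∈ [5/8, 19/24) → index 9
j=10: u_10=121/144 ∈ [19/24, 15/16) → index 10
j=11: u_11=133/144 ∈ [19/24, 15/16) → index 10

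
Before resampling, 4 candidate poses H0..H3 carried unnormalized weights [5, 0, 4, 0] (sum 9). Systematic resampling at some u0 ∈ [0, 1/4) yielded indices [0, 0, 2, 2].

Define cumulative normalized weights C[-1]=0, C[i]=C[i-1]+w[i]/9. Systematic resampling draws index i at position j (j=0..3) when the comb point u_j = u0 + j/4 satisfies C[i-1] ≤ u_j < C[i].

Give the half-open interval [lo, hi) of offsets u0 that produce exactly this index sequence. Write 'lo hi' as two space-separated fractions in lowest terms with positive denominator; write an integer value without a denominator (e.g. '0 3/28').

C = [5/9, 5/9, 1, 1]
j=0 picked index 0: u0 ∈ [0, 5/9)
j=1 picked index 0: u0 ∈ [-1/4, 11/36)
j=2 picked index 2: u0 ∈ [1/18, 1/2)
j=3 picked index 2: u0 ∈ [-7/36, 1/4)
intersection: [1/18, 1/4)

1/18 1/4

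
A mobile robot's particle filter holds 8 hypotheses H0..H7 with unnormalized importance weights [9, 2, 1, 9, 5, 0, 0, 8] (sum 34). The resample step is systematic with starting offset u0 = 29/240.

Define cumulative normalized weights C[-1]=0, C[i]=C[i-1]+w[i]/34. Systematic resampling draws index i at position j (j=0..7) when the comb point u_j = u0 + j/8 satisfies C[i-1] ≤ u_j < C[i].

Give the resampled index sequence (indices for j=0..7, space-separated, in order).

C = [9/34, 11/34, 6/17, 21/34, 13/17, 13/17, 13/17, 1]
j=0: u_0=29/240 ∈ [0, 9/34) → index 0
j=1: u_1=59/240 ∈ [0, 9/34) → index 0
j=2: u_2=89/240 ∈ [6/17, 21/34) → index 3
j=3: u_3=119/240 ∈ [6/17, 21/34) → index 3
j=4: u_4=149/240 ∈ [21/34, 13/17) → index 4
j=5: u_5=179/240 ∈ [21/34, 13/17) → index 4
j=6: u_6=209/240 ∈ [13/17, 1) → index 7
j=7: u_7=239/240 ∈ [13/17, 1) → index 7

0 0 3 3 4 4 7 7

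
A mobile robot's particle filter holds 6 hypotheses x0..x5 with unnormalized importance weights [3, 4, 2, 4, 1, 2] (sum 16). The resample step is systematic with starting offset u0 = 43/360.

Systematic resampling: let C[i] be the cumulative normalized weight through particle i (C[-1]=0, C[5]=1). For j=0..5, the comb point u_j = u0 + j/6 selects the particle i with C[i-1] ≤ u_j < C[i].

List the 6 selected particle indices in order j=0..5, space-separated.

0 1 2 3 3 5

C = [3/16, 7/16, 9/16, 13/16, 7/8, 1]
j=0: u_0=43/360 ∈ [0, 3/16) → index 0
j=1: u_1=103/360 ∈ [3/16, 7/16) → index 1
j=2: u_2=163/360 ∈ [7/16, 9/16) → index 2
j=3: u_3=223/360 ∈ [9/16, 13/16) → index 3
j=4: u_4=283/360 ∈ [9/16, 13/16) → index 3
j=5: u_5=343/360 ∈ [7/8, 1) → index 5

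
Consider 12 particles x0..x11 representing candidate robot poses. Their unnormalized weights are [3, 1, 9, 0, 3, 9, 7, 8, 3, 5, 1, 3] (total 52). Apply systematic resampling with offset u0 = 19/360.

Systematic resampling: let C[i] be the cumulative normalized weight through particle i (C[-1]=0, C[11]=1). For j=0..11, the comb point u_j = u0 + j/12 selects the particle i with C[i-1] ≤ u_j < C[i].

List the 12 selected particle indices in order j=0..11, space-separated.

0 2 2 4 5 5 6 7 7 8 9 11

C = [3/52, 1/13, 1/4, 1/4, 4/13, 25/52, 8/13, 10/13, 43/52, 12/13, 49/52, 1]
j=0: u_0=19/360 ∈ [0, 3/52) → index 0
j=1: u_1=49/360 ∈ [1/13, 1/4) → index 2
j=2: u_2=79/360 ∈ [1/13, 1/4) → index 2
j=3: u_3=109/360 ∈ [1/4, 4/13) → index 4
j=4: u_4=139/360 ∈ [4/13, 25/52) → index 5
j=5: u_5=169/360 ∈ [4/13, 25/52) → index 5
j=6: u_6=199/360 ∈ [25/52, 8/13) → index 6
j=7: u_7=229/360 ∈ [8/13, 10/13) → index 7
j=8: u_8=259/360 ∈ [8/13, 10/13) → index 7
j=9: u_9=289/360 ∈ [10/13, 43/52) → index 8
j=10: u_10=319/360 ∈ [43/52, 12/13) → index 9
j=11: u_11=349/360 ∈ [49/52, 1) → index 11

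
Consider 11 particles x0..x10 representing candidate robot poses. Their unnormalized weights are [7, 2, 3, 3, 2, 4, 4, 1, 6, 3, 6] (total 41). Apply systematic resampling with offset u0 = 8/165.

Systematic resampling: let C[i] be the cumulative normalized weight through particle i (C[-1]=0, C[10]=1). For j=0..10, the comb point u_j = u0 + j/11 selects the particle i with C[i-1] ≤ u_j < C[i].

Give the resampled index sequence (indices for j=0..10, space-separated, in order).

0 0 2 3 4 5 6 8 8 10 10

C = [7/41, 9/41, 12/41, 15/41, 17/41, 21/41, 25/41, 26/41, 32/41, 35/41, 1]
j=0: u_0=8/165 ∈ [0, 7/41) → index 0
j=1: u_1=23/165 ∈ [0, 7/41) → index 0
j=2: u_2=38/165 ∈ [9/41, 12/41) → index 2
j=3: u_3=53/165 ∈ [12/41, 15/41) → index 3
j=4: u_4=68/165 ∈ [15/41, 17/41) → index 4
j=5: u_5=83/165 ∈ [17/41, 21/41) → index 5
j=6: u_6=98/165 ∈ [21/41, 25/41) → index 6
j=7: u_7=113/165 ∈ [26/41, 32/41) → index 8
j=8: u_8=128/165 ∈ [26/41, 32/41) → index 8
j=9: u_9=13/15 ∈ [35/41, 1) → index 10
j=10: u_10=158/165 ∈ [35/41, 1) → index 10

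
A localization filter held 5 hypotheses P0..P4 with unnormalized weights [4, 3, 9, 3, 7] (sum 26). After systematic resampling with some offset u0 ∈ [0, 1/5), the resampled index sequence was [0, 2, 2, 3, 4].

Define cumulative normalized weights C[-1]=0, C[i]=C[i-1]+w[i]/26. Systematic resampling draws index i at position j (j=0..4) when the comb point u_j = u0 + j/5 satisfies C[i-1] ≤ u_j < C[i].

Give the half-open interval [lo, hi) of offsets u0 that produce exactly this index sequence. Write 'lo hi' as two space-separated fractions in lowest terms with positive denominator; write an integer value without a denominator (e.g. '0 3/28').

C = [2/13, 7/26, 8/13, 19/26, 1]
j=0 picked index 0: u0 ∈ [0, 2/13)
j=1 picked index 2: u0 ∈ [9/130, 27/65)
j=2 picked index 2: u0 ∈ [-17/130, 14/65)
j=3 picked index 3: u0 ∈ [1/65, 17/130)
j=4 picked index 4: u0 ∈ [-9/130, 1/5)
intersection: [9/130, 17/130)

9/130 17/130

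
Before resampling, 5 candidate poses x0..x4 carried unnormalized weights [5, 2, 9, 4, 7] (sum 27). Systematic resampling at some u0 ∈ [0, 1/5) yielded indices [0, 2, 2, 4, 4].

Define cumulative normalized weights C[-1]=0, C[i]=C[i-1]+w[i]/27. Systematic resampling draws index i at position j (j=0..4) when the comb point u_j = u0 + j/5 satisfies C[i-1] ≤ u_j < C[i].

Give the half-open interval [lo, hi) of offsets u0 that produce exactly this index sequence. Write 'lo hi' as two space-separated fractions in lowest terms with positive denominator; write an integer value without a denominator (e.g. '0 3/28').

19/135 5/27

C = [5/27, 7/27, 16/27, 20/27, 1]
j=0 picked index 0: u0 ∈ [0, 5/27)
j=1 picked index 2: u0 ∈ [8/135, 53/135)
j=2 picked index 2: u0 ∈ [-19/135, 26/135)
j=3 picked index 4: u0 ∈ [19/135, 2/5)
j=4 picked index 4: u0 ∈ [-8/135, 1/5)
intersection: [19/135, 5/27)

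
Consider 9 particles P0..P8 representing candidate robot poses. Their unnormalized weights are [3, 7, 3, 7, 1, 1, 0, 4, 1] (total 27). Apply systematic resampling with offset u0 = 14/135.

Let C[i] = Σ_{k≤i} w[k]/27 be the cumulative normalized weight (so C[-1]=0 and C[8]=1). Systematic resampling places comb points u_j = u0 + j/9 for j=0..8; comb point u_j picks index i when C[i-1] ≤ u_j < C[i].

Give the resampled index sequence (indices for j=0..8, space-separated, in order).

0 1 1 2 3 3 4 7 8

C = [1/9, 10/27, 13/27, 20/27, 7/9, 22/27, 22/27, 26/27, 1]
j=0: u_0=14/135 ∈ [0, 1/9) → index 0
j=1: u_1=29/135 ∈ [1/9, 10/27) → index 1
j=2: u_2=44/135 ∈ [1/9, 10/27) → index 1
j=3: u_3=59/135 ∈ [10/27, 13/27) → index 2
j=4: u_4=74/135 ∈ [13/27, 20/27) → index 3
j=5: u_5=89/135 ∈ [13/27, 20/27) → index 3
j=6: u_6=104/135 ∈ [20/27, 7/9) → index 4
j=7: u_7=119/135 ∈ [22/27, 26/27) → index 7
j=8: u_8=134/135 ∈ [26/27, 1) → index 8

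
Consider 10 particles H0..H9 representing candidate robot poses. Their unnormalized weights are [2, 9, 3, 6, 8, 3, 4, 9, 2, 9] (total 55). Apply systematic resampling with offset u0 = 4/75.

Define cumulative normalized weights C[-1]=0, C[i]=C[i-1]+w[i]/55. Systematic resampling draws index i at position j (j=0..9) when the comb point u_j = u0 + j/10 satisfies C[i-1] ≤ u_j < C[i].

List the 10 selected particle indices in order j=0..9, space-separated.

C = [2/55, 1/5, 14/55, 4/11, 28/55, 31/55, 7/11, 4/5, 46/55, 1]
j=0: u_0=4/75 ∈ [2/55, 1/5) → index 1
j=1: u_1=23/150 ∈ [2/55, 1/5) → index 1
j=2: u_2=19/75 ∈ [1/5, 14/55) → index 2
j=3: u_3=53/150 ∈ [14/55, 4/11) → index 3
j=4: u_4=34/75 ∈ [4/11, 28/55) → index 4
j=5: u_5=83/150 ∈ [28/55, 31/55) → index 5
j=6: u_6=49/75 ∈ [7/11, 4/5) → index 7
j=7: u_7=113/150 ∈ [7/11, 4/5) → index 7
j=8: u_8=64/75 ∈ [46/55, 1) → index 9
j=9: u_9=143/150 ∈ [46/55, 1) → index 9

1 1 2 3 4 5 7 7 9 9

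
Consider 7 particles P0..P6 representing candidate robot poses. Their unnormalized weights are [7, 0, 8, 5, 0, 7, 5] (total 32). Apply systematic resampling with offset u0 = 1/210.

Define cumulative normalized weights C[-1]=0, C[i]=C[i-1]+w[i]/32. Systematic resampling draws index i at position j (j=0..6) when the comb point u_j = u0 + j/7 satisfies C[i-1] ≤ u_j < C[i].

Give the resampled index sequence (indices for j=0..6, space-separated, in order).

C = [7/32, 7/32, 15/32, 5/8, 5/8, 27/32, 1]
j=0: u_0=1/210 ∈ [0, 7/32) → index 0
j=1: u_1=31/210 ∈ [0, 7/32) → index 0
j=2: u_2=61/210 ∈ [7/32, 15/32) → index 2
j=3: u_3=13/30 ∈ [7/32, 15/32) → index 2
j=4: u_4=121/210 ∈ [15/32, 5/8) → index 3
j=5: u_5=151/210 ∈ [5/8, 27/32) → index 5
j=6: u_6=181/210 ∈ [27/32, 1) → index 6

0 0 2 2 3 5 6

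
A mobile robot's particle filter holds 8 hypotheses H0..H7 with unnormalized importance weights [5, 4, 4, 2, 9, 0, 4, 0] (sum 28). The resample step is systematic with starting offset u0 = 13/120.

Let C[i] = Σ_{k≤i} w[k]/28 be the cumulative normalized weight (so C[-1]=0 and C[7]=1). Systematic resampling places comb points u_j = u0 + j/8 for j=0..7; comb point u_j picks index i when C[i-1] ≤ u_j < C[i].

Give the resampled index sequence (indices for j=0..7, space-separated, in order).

C = [5/28, 9/28, 13/28, 15/28, 6/7, 6/7, 1, 1]
j=0: u_0=13/120 ∈ [0, 5/28) → index 0
j=1: u_1=7/30 ∈ [5/28, 9/28) → index 1
j=2: u_2=43/120 ∈ [9/28, 13/28) → index 2
j=3: u_3=29/60 ∈ [13/28, 15/28) → index 3
j=4: u_4=73/120 ∈ [15/28, 6/7) → index 4
j=5: u_5=11/15 ∈ [15/28, 6/7) → index 4
j=6: u_6=103/120 ∈ [6/7, 1) → index 6
j=7: u_7=59/60 ∈ [6/7, 1) → index 6

0 1 2 3 4 4 6 6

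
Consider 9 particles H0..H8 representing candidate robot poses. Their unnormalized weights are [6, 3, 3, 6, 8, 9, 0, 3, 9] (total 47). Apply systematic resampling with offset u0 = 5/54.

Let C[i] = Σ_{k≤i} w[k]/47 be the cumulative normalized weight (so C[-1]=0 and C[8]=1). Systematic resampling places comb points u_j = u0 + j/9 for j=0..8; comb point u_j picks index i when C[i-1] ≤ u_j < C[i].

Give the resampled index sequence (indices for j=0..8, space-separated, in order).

C = [6/47, 9/47, 12/47, 18/47, 26/47, 35/47, 35/47, 38/47, 1]
j=0: u_0=5/54 ∈ [0, 6/47) → index 0
j=1: u_1=11/54 ∈ [9/47, 12/47) → index 2
j=2: u_2=17/54 ∈ [12/47, 18/47) → index 3
j=3: u_3=23/54 ∈ [18/47, 26/47) → index 4
j=4: u_4=29/54 ∈ [18/47, 26/47) → index 4
j=5: u_5=35/54 ∈ [26/47, 35/47) → index 5
j=6: u_6=41/54 ∈ [35/47, 38/47) → index 7
j=7: u_7=47/54 ∈ [38/47, 1) → index 8
j=8: u_8=53/54 ∈ [38/47, 1) → index 8

0 2 3 4 4 5 7 8 8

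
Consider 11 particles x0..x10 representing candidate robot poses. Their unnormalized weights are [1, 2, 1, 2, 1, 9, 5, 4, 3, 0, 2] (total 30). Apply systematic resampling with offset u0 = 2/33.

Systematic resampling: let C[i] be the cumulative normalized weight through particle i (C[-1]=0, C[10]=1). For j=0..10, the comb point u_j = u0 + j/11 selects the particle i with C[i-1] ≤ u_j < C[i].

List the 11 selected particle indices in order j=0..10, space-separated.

1 3 5 5 5 5 6 6 7 8 10

C = [1/30, 1/10, 2/15, 1/5, 7/30, 8/15, 7/10, 5/6, 14/15, 14/15, 1]
j=0: u_0=2/33 ∈ [1/30, 1/10) → index 1
j=1: u_1=5/33 ∈ [2/15, 1/5) → index 3
j=2: u_2=8/33 ∈ [7/30, 8/15) → index 5
j=3: u_3=1/3 ∈ [7/30, 8/15) → index 5
j=4: u_4=14/33 ∈ [7/30, 8/15) → index 5
j=5: u_5=17/33 ∈ [7/30, 8/15) → index 5
j=6: u_6=20/33 ∈ [8/15, 7/10) → index 6
j=7: u_7=23/33 ∈ [8/15, 7/10) → index 6
j=8: u_8=26/33 ∈ [7/10, 5/6) → index 7
j=9: u_9=29/33 ∈ [5/6, 14/15) → index 8
j=10: u_10=32/33 ∈ [14/15, 1) → index 10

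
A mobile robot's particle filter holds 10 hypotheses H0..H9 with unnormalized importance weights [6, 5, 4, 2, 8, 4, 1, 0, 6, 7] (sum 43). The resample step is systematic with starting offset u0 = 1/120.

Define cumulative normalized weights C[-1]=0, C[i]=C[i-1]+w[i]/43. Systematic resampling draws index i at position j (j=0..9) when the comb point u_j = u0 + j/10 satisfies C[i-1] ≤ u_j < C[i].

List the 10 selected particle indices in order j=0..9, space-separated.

C = [6/43, 11/43, 15/43, 17/43, 25/43, 29/43, 30/43, 30/43, 36/43, 1]
j=0: u_0=1/120 ∈ [0, 6/43) → index 0
j=1: u_1=13/120 ∈ [0, 6/43) → index 0
j=2: u_2=5/24 ∈ [6/43, 11/43) → index 1
j=3: u_3=37/120 ∈ [11/43, 15/43) → index 2
j=4: u_4=49/120 ∈ [17/43, 25/43) → index 4
j=5: u_5=61/120 ∈ [17/43, 25/43) → index 4
j=6: u_6=73/120 ∈ [25/43, 29/43) → index 5
j=7: u_7=17/24 ∈ [30/43, 36/43) → index 8
j=8: u_8=97/120 ∈ [30/43, 36/43) → index 8
j=9: u_9=109/120 ∈ [36/43, 1) → index 9

0 0 1 2 4 4 5 8 8 9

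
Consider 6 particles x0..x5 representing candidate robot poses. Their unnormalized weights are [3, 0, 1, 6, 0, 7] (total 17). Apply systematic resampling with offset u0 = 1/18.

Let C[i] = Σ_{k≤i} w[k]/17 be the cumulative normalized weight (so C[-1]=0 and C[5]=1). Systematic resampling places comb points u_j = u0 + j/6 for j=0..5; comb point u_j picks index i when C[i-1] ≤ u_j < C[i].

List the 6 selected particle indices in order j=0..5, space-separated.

0 2 3 3 5 5

C = [3/17, 3/17, 4/17, 10/17, 10/17, 1]
j=0: u_0=1/18 ∈ [0, 3/17) → index 0
j=1: u_1=2/9 ∈ [3/17, 4/17) → index 2
j=2: u_2=7/18 ∈ [4/17, 10/17) → index 3
j=3: u_3=5/9 ∈ [4/17, 10/17) → index 3
j=4: u_4=13/18 ∈ [10/17, 1) → index 5
j=5: u_5=8/9 ∈ [10/17, 1) → index 5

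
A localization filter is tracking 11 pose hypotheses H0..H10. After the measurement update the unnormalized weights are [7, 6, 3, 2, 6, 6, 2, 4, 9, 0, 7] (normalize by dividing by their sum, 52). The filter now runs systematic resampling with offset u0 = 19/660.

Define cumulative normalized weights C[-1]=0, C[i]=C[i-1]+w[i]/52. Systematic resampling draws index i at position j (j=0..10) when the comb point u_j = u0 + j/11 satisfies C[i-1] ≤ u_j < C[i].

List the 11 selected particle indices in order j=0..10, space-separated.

C = [7/52, 1/4, 4/13, 9/26, 6/13, 15/26, 8/13, 9/13, 45/52, 45/52, 1]
j=0: u_0=19/660 ∈ [0, 7/52) → index 0
j=1: u_1=79/660 ∈ [0, 7/52) → index 0
j=2: u_2=139/660 ∈ [7/52, 1/4) → index 1
j=3: u_3=199/660 ∈ [1/4, 4/13) → index 2
j=4: u_4=259/660 ∈ [9/26, 6/13) → index 4
j=5: u_5=29/60 ∈ [6/13, 15/26) → index 5
j=6: u_6=379/660 ∈ [6/13, 15/26) → index 5
j=7: u_7=439/660 ∈ [8/13, 9/13) → index 7
j=8: u_8=499/660 ∈ [9/13, 45/52) → index 8
j=9: u_9=559/660 ∈ [9/13, 45/52) → index 8
j=10: u_10=619/660 ∈ [45/52, 1) → index 10

0 0 1 2 4 5 5 7 8 8 10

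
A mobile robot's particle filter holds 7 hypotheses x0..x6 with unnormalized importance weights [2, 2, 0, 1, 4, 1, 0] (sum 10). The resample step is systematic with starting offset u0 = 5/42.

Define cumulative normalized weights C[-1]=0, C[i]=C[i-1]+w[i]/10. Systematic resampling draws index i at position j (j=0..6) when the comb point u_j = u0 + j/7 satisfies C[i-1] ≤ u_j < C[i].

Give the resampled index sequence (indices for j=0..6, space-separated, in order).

0 1 3 4 4 4 5

C = [1/5, 2/5, 2/5, 1/2, 9/10, 1, 1]
j=0: u_0=5/42 ∈ [0, 1/5) → index 0
j=1: u_1=11/42 ∈ [1/5, 2/5) → index 1
j=2: u_2=17/42 ∈ [2/5, 1/2) → index 3
j=3: u_3=23/42 ∈ [1/2, 9/10) → index 4
j=4: u_4=29/42 ∈ [1/2, 9/10) → index 4
j=5: u_5=5/6 ∈ [1/2, 9/10) → index 4
j=6: u_6=41/42 ∈ [9/10, 1) → index 5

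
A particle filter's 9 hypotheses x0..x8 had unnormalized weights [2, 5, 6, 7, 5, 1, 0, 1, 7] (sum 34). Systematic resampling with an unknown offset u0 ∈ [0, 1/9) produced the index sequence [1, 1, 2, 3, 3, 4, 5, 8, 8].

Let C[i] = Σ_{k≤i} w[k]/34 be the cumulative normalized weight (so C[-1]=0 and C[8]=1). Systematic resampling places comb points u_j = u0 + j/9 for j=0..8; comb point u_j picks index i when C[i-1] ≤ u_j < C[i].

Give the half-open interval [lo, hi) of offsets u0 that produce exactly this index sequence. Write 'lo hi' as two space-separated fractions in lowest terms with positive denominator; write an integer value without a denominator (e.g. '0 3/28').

C = [1/17, 7/34, 13/34, 10/17, 25/34, 13/17, 13/17, 27/34, 1]
j=0 picked index 1: u0 ∈ [1/17, 7/34)
j=1 picked index 1: u0 ∈ [-8/153, 29/306)
j=2 picked index 2: u0 ∈ [-5/306, 49/306)
j=3 picked index 3: u0 ∈ [5/102, 13/51)
j=4 picked index 3: u0 ∈ [-19/306, 22/153)
j=5 picked index 4: u0 ∈ [5/153, 55/306)
j=6 picked index 5: u0 ∈ [7/102, 5/51)
j=7 picked index 8: u0 ∈ [5/306, 2/9)
j=8 picked index 8: u0 ∈ [-29/306, 1/9)
intersection: [7/102, 29/306)

7/102 29/306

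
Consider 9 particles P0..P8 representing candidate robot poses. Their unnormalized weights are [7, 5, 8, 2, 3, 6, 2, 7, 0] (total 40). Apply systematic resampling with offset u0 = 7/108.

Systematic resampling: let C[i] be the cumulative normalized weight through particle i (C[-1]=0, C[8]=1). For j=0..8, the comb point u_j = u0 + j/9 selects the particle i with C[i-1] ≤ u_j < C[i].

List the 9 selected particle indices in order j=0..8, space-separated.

C = [7/40, 3/10, 1/2, 11/20, 5/8, 31/40, 33/40, 1, 1]
j=0: u_0=7/108 ∈ [0, 7/40) → index 0
j=1: u_1=19/108 ∈ [7/40, 3/10) → index 1
j=2: u_2=31/108 ∈ [7/40, 3/10) → index 1
j=3: u_3=43/108 ∈ [3/10, 1/2) → index 2
j=4: u_4=55/108 ∈ [1/2, 11/20) → index 3
j=5: u_5=67/108 ∈ [11/20, 5/8) → index 4
j=6: u_6=79/108 ∈ [5/8, 31/40) → index 5
j=7: u_7=91/108 ∈ [33/40, 1) → index 7
j=8: u_8=103/108 ∈ [33/40, 1) → index 7

0 1 1 2 3 4 5 7 7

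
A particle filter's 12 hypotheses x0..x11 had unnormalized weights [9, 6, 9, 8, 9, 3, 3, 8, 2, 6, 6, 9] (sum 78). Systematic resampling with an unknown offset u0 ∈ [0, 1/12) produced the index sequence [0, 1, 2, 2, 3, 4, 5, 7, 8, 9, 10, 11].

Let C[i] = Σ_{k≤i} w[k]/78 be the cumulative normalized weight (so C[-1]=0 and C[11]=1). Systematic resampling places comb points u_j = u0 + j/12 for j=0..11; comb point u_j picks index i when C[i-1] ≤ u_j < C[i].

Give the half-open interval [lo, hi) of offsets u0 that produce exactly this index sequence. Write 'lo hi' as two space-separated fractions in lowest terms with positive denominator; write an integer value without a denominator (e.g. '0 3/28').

C = [3/26, 5/26, 4/13, 16/39, 41/78, 22/39, 47/78, 55/78, 19/26, 21/26, 23/26, 1]
j=0 picked index 0: u0 ∈ [0, 3/26)
j=1 picked index 1: u0 ∈ [5/156, 17/156)
j=2 picked index 2: u0 ∈ [1/39, 11/78)
j=3 picked index 2: u0 ∈ [-3/52, 3/52)
j=4 picked index 3: u0 ∈ [-1/39, 1/13)
j=5 picked index 4: u0 ∈ [-1/156, 17/156)
j=6 picked index 5: u0 ∈ [1/39, 5/78)
j=7 picked index 7: u0 ∈ [1/52, 19/156)
j=8 picked index 8: u0 ∈ [1/26, 5/78)
j=9 picked index 9: u0 ∈ [-1/52, 3/52)
j=10 picked index 10: u0 ∈ [-1/39, 2/39)
j=11 picked index 11: u0 ∈ [-5/156, 1/12)
intersection: [1/26, 2/39)

1/26 2/39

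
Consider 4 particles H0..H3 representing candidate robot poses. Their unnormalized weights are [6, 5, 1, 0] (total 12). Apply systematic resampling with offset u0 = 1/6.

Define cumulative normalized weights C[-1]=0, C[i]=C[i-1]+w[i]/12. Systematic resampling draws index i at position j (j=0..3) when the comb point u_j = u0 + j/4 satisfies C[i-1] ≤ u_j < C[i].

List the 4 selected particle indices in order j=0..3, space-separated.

C = [1/2, 11/12, 1, 1]
j=0: u_0=1/6 ∈ [0, 1/2) → index 0
j=1: u_1=5/12 ∈ [0, 1/2) → index 0
j=2: u_2=2/3 ∈ [1/2, 11/12) → index 1
j=3: u_3=11/12 ∈ [11/12, 1) → index 2

0 0 1 2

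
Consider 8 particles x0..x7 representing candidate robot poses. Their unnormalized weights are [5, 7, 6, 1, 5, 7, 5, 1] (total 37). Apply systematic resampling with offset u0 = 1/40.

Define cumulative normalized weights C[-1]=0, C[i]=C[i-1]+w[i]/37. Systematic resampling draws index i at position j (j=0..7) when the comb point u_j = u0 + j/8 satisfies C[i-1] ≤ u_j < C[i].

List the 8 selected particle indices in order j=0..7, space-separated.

0 1 1 2 4 5 5 6

C = [5/37, 12/37, 18/37, 19/37, 24/37, 31/37, 36/37, 1]
j=0: u_0=1/40 ∈ [0, 5/37) → index 0
j=1: u_1=3/20 ∈ [5/37, 12/37) → index 1
j=2: u_2=11/40 ∈ [5/37, 12/37) → index 1
j=3: u_3=2/5 ∈ [12/37, 18/37) → index 2
j=4: u_4=21/40 ∈ [19/37, 24/37) → index 4
j=5: u_5=13/20 ∈ [24/37, 31/37) → index 5
j=6: u_6=31/40 ∈ [24/37, 31/37) → index 5
j=7: u_7=9/10 ∈ [31/37, 36/37) → index 6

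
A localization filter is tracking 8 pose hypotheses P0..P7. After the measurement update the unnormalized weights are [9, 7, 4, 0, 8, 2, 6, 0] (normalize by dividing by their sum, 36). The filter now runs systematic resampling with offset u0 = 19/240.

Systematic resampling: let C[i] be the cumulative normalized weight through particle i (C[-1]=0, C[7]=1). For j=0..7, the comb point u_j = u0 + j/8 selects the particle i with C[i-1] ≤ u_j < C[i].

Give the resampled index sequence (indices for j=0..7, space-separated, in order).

C = [1/4, 4/9, 5/9, 5/9, 7/9, 5/6, 1, 1]
j=0: u_0=19/240 ∈ [0, 1/4) → index 0
j=1: u_1=49/240 ∈ [0, 1/4) → index 0
j=2: u_2=79/240 ∈ [1/4, 4/9) → index 1
j=3: u_3=109/240 ∈ [4/9, 5/9) → index 2
j=4: u_4=139/240 ∈ [5/9, 7/9) → index 4
j=5: u_5=169/240 ∈ [5/9, 7/9) → index 4
j=6: u_6=199/240 ∈ [7/9, 5/6) → index 5
j=7: u_7=229/240 ∈ [5/6, 1) → index 6

0 0 1 2 4 4 5 6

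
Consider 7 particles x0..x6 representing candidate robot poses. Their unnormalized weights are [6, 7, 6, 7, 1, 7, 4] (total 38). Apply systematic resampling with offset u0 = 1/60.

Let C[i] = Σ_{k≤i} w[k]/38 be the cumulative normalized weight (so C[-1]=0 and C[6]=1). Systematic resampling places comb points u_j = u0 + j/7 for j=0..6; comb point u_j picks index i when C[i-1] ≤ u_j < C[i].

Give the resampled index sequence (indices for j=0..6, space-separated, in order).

0 1 1 2 3 5 5

C = [3/19, 13/38, 1/2, 13/19, 27/38, 17/19, 1]
j=0: u_0=1/60 ∈ [0, 3/19) → index 0
j=1: u_1=67/420 ∈ [3/19, 13/38) → index 1
j=2: u_2=127/420 ∈ [3/19, 13/38) → index 1
j=3: u_3=187/420 ∈ [13/38, 1/2) → index 2
j=4: u_4=247/420 ∈ [1/2, 13/19) → index 3
j=5: u_5=307/420 ∈ [27/38, 17/19) → index 5
j=6: u_6=367/420 ∈ [27/38, 17/19) → index 5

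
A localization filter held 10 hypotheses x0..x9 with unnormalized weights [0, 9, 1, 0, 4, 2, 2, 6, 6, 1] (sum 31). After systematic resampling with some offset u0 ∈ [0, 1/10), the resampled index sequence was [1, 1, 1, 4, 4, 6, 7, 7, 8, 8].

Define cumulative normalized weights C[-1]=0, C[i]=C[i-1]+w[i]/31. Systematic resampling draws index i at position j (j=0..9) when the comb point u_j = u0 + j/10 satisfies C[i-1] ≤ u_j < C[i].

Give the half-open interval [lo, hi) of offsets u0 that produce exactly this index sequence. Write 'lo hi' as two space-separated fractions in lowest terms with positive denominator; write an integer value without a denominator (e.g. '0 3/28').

C = [0, 9/31, 10/31, 10/31, 14/31, 16/31, 18/31, 24/31, 30/31, 1]
j=0 picked index 1: u0 ∈ [0, 9/31)
j=1 picked index 1: u0 ∈ [-1/10, 59/310)
j=2 picked index 1: u0 ∈ [-1/5, 14/155)
j=3 picked index 4: u0 ∈ [7/310, 47/310)
j=4 picked index 4: u0 ∈ [-12/155, 8/155)
j=5 picked index 6: u0 ∈ [1/62, 5/62)
j=6 picked index 7: u0 ∈ [-3/155, 27/155)
j=7 picked index 7: u0 ∈ [-37/310, 23/310)
j=8 picked index 8: u0 ∈ [-4/155, 26/155)
j=9 picked index 8: u0 ∈ [-39/310, 21/310)
intersection: [7/310, 8/155)

7/310 8/155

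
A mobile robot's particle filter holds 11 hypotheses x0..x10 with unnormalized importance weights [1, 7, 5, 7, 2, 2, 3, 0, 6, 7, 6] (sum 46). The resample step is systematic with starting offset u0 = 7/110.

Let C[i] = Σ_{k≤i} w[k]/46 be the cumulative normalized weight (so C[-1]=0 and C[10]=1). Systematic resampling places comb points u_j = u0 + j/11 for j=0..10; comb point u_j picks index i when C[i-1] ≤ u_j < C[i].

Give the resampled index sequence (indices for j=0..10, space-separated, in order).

1 1 2 3 3 5 8 8 9 10 10

C = [1/46, 4/23, 13/46, 10/23, 11/23, 12/23, 27/46, 27/46, 33/46, 20/23, 1]
j=0: u_0=7/110 ∈ [1/46, 4/23) → index 1
j=1: u_1=17/110 ∈ [1/46, 4/23) → index 1
j=2: u_2=27/110 ∈ [4/23, 13/46) → index 2
j=3: u_3=37/110 ∈ [13/46, 10/23) → index 3
j=4: u_4=47/110 ∈ [13/46, 10/23) → index 3
j=5: u_5=57/110 ∈ [11/23, 12/23) → index 5
j=6: u_6=67/110 ∈ [27/46, 33/46) → index 8
j=7: u_7=7/10 ∈ [27/46, 33/46) → index 8
j=8: u_8=87/110 ∈ [33/46, 20/23) → index 9
j=9: u_9=97/110 ∈ [20/23, 1) → index 10
j=10: u_10=107/110 ∈ [20/23, 1) → index 10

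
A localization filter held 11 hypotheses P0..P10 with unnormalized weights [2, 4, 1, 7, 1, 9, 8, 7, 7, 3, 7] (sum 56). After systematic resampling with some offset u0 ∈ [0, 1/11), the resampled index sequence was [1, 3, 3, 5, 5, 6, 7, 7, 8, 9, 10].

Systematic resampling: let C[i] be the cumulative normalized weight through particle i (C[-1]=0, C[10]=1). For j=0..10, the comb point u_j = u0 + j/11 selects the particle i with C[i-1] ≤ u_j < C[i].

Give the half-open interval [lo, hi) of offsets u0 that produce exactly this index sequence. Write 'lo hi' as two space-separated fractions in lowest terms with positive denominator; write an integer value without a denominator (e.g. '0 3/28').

C = [1/28, 3/28, 1/8, 1/4, 15/56, 3/7, 4/7, 39/56, 23/28, 7/8, 1]
j=0 picked index 1: u0 ∈ [1/28, 3/28)
j=1 picked index 3: u0 ∈ [3/88, 7/44)
j=2 picked index 3: u0 ∈ [-5/88, 3/44)
j=3 picked index 5: u0 ∈ [-3/616, 12/77)
j=4 picked index 5: u0 ∈ [-59/616, 5/77)
j=5 picked index 6: u0 ∈ [-2/77, 9/77)
j=6 picked index 7: u0 ∈ [2/77, 93/616)
j=7 picked index 7: u0 ∈ [-5/77, 37/616)
j=8 picked index 8: u0 ∈ [-19/616, 29/308)
j=9 picked index 9: u0 ∈ [1/308, 5/88)
j=10 picked index 10: u0 ∈ [-3/88, 1/11)
intersection: [1/28, 5/88)

1/28 5/88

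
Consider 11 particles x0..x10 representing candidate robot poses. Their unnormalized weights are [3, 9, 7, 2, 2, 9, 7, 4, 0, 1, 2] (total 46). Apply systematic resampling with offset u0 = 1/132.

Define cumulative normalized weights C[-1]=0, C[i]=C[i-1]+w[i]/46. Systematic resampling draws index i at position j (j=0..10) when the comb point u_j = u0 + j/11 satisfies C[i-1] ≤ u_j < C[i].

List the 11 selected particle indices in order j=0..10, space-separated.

C = [3/46, 6/23, 19/46, 21/46, 1/2, 16/23, 39/46, 43/46, 43/46, 22/23, 1]
j=0: u_0=1/132 ∈ [0, 3/46) → index 0
j=1: u_1=13/132 ∈ [3/46, 6/23) → index 1
j=2: u_2=25/132 ∈ [3/46, 6/23) → index 1
j=3: u_3=37/132 ∈ [6/23, 19/46) → index 2
j=4: u_4=49/132 ∈ [6/23, 19/46) → index 2
j=5: u_5=61/132 ∈ [21/46, 1/2) → index 4
j=6: u_6=73/132 ∈ [1/2, 16/23) → index 5
j=7: u_7=85/132 ∈ [1/2, 16/23) → index 5
j=8: u_8=97/132 ∈ [16/23, 39/46) → index 6
j=9: u_9=109/132 ∈ [16/23, 39/46) → index 6
j=10: u_10=11/12 ∈ [39/46, 43/46) → index 7

0 1 1 2 2 4 5 5 6 6 7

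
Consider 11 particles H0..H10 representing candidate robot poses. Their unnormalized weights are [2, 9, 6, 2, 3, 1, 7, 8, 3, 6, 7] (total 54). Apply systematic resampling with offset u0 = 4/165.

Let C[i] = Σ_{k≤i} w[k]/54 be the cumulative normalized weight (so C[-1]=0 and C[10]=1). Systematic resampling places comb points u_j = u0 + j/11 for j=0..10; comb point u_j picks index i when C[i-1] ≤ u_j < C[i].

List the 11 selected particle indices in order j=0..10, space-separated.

0 1 2 2 4 6 7 7 8 9 10

C = [1/27, 11/54, 17/54, 19/54, 11/27, 23/54, 5/9, 19/27, 41/54, 47/54, 1]
j=0: u_0=4/165 ∈ [0, 1/27) → index 0
j=1: u_1=19/165 ∈ [1/27, 11/54) → index 1
j=2: u_2=34/165 ∈ [11/54, 17/54) → index 2
j=3: u_3=49/165 ∈ [11/54, 17/54) → index 2
j=4: u_4=64/165 ∈ [19/54, 11/27) → index 4
j=5: u_5=79/165 ∈ [23/54, 5/9) → index 6
j=6: u_6=94/165 ∈ [5/9, 19/27) → index 7
j=7: u_7=109/165 ∈ [5/9, 19/27) → index 7
j=8: u_8=124/165 ∈ [19/27, 41/54) → index 8
j=9: u_9=139/165 ∈ [41/54, 47/54) → index 9
j=10: u_10=14/15 ∈ [47/54, 1) → index 10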